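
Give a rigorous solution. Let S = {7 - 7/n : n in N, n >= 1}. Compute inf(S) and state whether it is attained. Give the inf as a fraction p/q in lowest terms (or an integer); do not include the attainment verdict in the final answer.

Analysis:
- Values: 0, 7/2, 14/3, 21/4, ... strictly increasing.
- Minimum is 0 (n=1); inf = 0 (attained).
- 7 - 7/n -> 7 from below; sup = 7, not attained.
Conclusion: inf(S) = 0, attained in S.

0


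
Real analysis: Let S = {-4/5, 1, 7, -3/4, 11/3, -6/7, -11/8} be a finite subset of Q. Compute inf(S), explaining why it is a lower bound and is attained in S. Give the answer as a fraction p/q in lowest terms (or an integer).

S is finite, so inf(S) = min(S).
Sorted increasing:
-11/8, -6/7, -4/5, -3/4, 1, 11/3, 7
The extremum is -11/8.
For every x in S, x >= -11/8. And -11/8 is in S, so it is attained.
Therefore inf(S) = -11/8.

-11/8


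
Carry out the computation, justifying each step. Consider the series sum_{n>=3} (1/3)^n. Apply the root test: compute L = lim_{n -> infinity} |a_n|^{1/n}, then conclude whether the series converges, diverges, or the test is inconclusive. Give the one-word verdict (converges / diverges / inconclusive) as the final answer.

Let a_n denote the general term. Form |a_n|^(1/n) and simplify:
|a_n|^(1/n) = 1/3
Take the limit as n -> infinity: L = 1/3.
Since L = 1/3 < 1, the root test implies convergence.

converges


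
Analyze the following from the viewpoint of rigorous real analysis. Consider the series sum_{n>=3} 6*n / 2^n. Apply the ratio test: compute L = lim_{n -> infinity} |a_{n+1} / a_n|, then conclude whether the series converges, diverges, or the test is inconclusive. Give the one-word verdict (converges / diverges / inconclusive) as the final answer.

Let a_n denote the general term. Form the ratio a_{n+1}/a_n and simplify:
a_{n+1}/a_n = (n + 1)/(2*n)
Take the limit as n -> infinity: L = 1/2.
Since L = 1/2 < 1, the ratio test implies the series converges.

converges


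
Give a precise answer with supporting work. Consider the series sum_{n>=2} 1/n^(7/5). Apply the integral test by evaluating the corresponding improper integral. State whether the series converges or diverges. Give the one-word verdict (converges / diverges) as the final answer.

Let f(x) = x^(-7/5). Then f is positive, continuous, and decreasing on [2, infinity), so the integral test applies.
Compute the improper integral int_{2}^infinity f(x) dx:
  antiderivative F(x) = -5/(2*x^(2/5)).
  As x -> infinity, F(x) -> 0 (since p = 7/5 > 1).
  So int = F(infinity) - F(2) = 0 - (-5*2^(3/5)/4) = 5*2^(3/5)/4.
  Finite, so by the integral test, the series converges.

converges


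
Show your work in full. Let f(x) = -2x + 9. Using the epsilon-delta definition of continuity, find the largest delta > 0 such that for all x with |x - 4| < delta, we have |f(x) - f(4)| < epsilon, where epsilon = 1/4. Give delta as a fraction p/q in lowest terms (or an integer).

We compute f(4) = -2*(4) + 9 = 1.
|f(x) - f(4)| = |-2x + 9 - (1)| = |-2(x - 4)| = 2|x - 4|.
We need 2|x - 4| < 1/4, i.e. |x - 4| < 1/4 / 2 = 1/8.
So any delta <= 1/8 works. Conversely, if delta > 1/8, then x = 4 + 1/8 satisfies |x - 4| = 1/8 < delta but |f(x) - f(4)| = 2 * 1/8 = 1/4, which is not < 1/4; so no larger delta works.
Hence the largest such delta is 1/8.

1/8


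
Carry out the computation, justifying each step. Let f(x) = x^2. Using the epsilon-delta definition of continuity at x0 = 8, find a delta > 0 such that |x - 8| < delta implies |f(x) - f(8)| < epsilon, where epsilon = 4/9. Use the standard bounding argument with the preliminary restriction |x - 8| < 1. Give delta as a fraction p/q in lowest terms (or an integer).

Factor: |x^2 - (8)^2| = |x - 8| * |x + 8|.
Impose |x - 8| < 1 first. Then |x + 8| = |(x - 8) + 2*(8)| <= |x - 8| + 2*|8| < 1 + 16 = 17.
So |x^2 - (8)^2| < delta * 17.
We need delta * 17 <= 4/9, i.e. delta <= 4/9/17 = 4/153.
Since 4/153 < 1, this is tighter than 1; take delta = 4/153.
So delta = 4/153 works.

4/153


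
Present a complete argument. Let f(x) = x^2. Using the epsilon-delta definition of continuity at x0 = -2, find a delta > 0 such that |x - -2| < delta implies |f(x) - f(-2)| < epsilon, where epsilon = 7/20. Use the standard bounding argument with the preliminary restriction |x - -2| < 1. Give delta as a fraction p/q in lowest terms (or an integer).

Factor: |x^2 - (-2)^2| = |x - -2| * |x + -2|.
Impose |x - -2| < 1 first. Then |x + -2| = |(x - -2) + 2*(-2)| <= |x - -2| + 2*|-2| < 1 + 4 = 5.
So |x^2 - (-2)^2| < delta * 5.
We need delta * 5 <= 7/20, i.e. delta <= 7/20/5 = 7/100.
Since 7/100 < 1, this is tighter than 1; take delta = 7/100.
So delta = 7/100 works.

7/100


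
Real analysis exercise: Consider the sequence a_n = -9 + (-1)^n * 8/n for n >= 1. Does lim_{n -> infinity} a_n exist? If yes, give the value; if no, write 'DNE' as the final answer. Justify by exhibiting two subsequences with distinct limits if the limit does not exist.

Examine the behaviour of a_n along subsequences.
Even-n subsequence a_{2k} = -9 + 8/(2k) -> -9. Odd-n subsequence a_{2k+1} = -9 - 8/(2k+1) -> -9. Both tend to -9, which suggests the limit is -9; verify directly.
|a_n - (-9)| = |(-1)^n * 8/n| = 8/n for every n >= 1.
Given epsilon > 0, choose a positive integer N > 8/epsilon. Then for all n >= N, |a_n - (-9)| = 8/n <= 8/N < epsilon.
So by the definition of the limit, lim a_n exists and equals -9.

-9


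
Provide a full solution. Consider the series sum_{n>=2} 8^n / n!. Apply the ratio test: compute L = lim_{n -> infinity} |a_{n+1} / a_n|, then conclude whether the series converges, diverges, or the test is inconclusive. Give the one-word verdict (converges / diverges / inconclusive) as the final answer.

Let a_n denote the general term. Form the ratio a_{n+1}/a_n and simplify:
a_{n+1}/a_n = 8/(n + 1)
Take the limit as n -> infinity: L = 0.
Since L = 0 < 1, the ratio test implies the series converges.

converges


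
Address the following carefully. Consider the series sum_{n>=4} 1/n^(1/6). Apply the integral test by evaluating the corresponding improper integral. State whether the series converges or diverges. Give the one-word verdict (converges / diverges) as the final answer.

Let f(x) = x^(-1/6). Then f is positive, continuous, and decreasing on [4, infinity), so the integral test applies.
Compute the improper integral int_{4}^infinity f(x) dx:
  antiderivative F(x) = 6*x^(5/6)/5.
  As x -> infinity, F(x) -> infinity (since p = 1/6 < 1).
  So the integral diverges. By the integral test, the series diverges.

diverges


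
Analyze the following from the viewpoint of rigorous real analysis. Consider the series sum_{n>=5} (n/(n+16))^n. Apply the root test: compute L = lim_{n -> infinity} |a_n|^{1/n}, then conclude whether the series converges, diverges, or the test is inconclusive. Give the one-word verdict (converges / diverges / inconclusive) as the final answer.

Let a_n denote the general term. Form |a_n|^(1/n) and simplify:
|a_n|^(1/n) = n/(n + 16)
Take the limit as n -> infinity: L = 1.
Since L = 1, the root test is inconclusive. (In fact a_n = (n/(n+16))^n -> e^(-16) != 0, so the nth-term test shows divergence; but the root test itself gives no conclusion.)

inconclusive


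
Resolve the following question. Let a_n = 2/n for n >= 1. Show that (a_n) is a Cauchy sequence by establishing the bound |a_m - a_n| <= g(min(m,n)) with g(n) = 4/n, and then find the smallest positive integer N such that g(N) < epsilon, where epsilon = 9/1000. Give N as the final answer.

For any m, n >= 1, by the triangle inequality:
|a_m - a_n| = |2/m - 2/n| <= 2*1/m + 2*1/n <= 4/min(m,n).
So g(n) = 4/n bounds the Cauchy difference. Since g(n) -> 0, (a_n) is Cauchy.
Now solve g(N) < 9/1000: 4/N < 9/1000 <=> N > 4 / (9/1000) = 4000/9.
The smallest integer strictly greater than 4000/9 is N = 445.
Check: g(445) = 4/445 = 4/445 < 9/1000; g(444) = 1/111 >= 9/1000. So N = 445.

445


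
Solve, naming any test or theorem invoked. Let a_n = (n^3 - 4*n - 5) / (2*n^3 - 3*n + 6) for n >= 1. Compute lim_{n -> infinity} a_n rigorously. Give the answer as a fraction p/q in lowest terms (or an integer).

Divide numerator and denominator by n^3, the highest power:
numerator / n^3 = 1 - 4/n^2 - 5/n^3
denominator / n^3 = 2 - 3/n^2 + 6/n^3
As n -> infinity, all terms of the form c/n^k (k >= 1) tend to 0.
So numerator / n^3 -> 1 and denominator / n^3 -> 2.
Therefore lim a_n = 1/2.

1/2


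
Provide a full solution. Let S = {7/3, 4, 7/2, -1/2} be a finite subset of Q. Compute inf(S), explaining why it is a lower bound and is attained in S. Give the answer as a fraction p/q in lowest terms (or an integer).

S is finite, so inf(S) = min(S).
Sorted increasing:
-1/2, 7/3, 7/2, 4
The extremum is -1/2.
For every x in S, x >= -1/2. And -1/2 is in S, so it is attained.
Therefore inf(S) = -1/2.

-1/2


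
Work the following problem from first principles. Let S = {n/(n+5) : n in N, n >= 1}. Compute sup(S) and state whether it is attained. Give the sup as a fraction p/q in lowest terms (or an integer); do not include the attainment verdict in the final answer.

Analysis:
- Values: 1/6, 2/7, 3/8, 4/9, ... strictly increasing.
- Minimum is 1/6 (n=1); inf = 1/6 (attained).
- n/(n+5) = 1 - 5/(n+5) -> 1 from below as n -> infinity, and never equals 1.
- So sup = 1 (not attained).
Conclusion: sup(S) = 1, not attained in S.

1


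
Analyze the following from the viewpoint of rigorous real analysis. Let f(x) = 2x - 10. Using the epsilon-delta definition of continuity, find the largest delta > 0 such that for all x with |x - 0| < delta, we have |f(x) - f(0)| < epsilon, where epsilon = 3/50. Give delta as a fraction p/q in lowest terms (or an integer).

We compute f(0) = 2*(0) - 10 = -10.
|f(x) - f(0)| = |2x - 10 - (-10)| = |2(x - 0)| = 2|x - 0|.
We need 2|x - 0| < 3/50, i.e. |x - 0| < 3/50 / 2 = 3/100.
So any delta <= 3/100 works. Conversely, if delta > 3/100, then x = 0 + 3/100 satisfies |x - 0| = 3/100 < delta but |f(x) - f(0)| = 2 * 3/100 = 3/50, which is not < 3/50; so no larger delta works.
Hence the largest such delta is 3/100.

3/100


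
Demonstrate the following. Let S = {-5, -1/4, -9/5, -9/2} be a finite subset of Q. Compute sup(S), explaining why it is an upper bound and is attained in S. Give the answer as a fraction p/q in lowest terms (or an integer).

S is finite, so sup(S) = max(S).
Sorted decreasing:
-1/4, -9/5, -9/2, -5
The extremum is -1/4.
For every x in S, x <= -1/4. And -1/4 is in S, so it is attained.
Therefore sup(S) = -1/4.

-1/4


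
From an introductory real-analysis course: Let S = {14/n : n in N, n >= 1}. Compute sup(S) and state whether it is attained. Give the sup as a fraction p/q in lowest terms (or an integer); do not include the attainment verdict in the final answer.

Analysis:
- Values: 14, 7, 14/3, 7/2, ... strictly decreasing.
- The maximum is 14 (n=1); sup = 14 (attained).
- The set is bounded below by 0; 14/n -> 0 so 0 is the greatest lower bound.
- 0 is not in the set, so inf = 0 is not attained.
Conclusion: sup(S) = 14, attained in S.

14


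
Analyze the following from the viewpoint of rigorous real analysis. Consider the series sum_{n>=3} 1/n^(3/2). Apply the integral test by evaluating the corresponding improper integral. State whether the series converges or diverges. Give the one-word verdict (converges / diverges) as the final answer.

Let f(x) = x^(-3/2). Then f is positive, continuous, and decreasing on [3, infinity), so the integral test applies.
Compute the improper integral int_{3}^infinity f(x) dx:
  antiderivative F(x) = -2/sqrt(x).
  As x -> infinity, F(x) -> 0 (since p = 3/2 > 1).
  So int = F(infinity) - F(3) = 0 - (-2*sqrt(3)/3) = 2*sqrt(3)/3.
  Finite, so by the integral test, the series converges.

converges


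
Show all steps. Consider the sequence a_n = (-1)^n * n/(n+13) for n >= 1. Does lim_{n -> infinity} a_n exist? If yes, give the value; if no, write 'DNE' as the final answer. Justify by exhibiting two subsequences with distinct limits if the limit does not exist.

Examine the behaviour of a_n along subsequences.
a_{2k} = 2k/(2k+13) -> 1. a_{2k+1} = -(2k+1)/(2k+14) -> -1.
Since these two subsequential limits are 1 and -1, distinct, the full sequence cannot converge (a convergent sequence has all subsequences tending to the same limit). So lim a_n does not exist.

DNE


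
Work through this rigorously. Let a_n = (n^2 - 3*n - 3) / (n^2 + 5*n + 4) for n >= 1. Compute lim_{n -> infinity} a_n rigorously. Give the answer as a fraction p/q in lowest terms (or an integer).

Divide numerator and denominator by n^2, the highest power:
numerator / n^2 = 1 - 3/n - 3/n^2
denominator / n^2 = 1 + 5/n + 4/n^2
As n -> infinity, all terms of the form c/n^k (k >= 1) tend to 0.
So numerator / n^2 -> 1 and denominator / n^2 -> 1.
Therefore lim a_n = 1.

1


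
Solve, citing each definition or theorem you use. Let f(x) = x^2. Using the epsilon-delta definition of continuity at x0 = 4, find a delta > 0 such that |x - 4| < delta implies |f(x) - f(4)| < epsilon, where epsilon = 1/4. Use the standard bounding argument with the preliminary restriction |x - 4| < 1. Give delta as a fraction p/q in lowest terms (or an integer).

Factor: |x^2 - (4)^2| = |x - 4| * |x + 4|.
Impose |x - 4| < 1 first. Then |x + 4| = |(x - 4) + 2*(4)| <= |x - 4| + 2*|4| < 1 + 8 = 9.
So |x^2 - (4)^2| < delta * 9.
We need delta * 9 <= 1/4, i.e. delta <= 1/4/9 = 1/36.
Since 1/36 < 1, this is tighter than 1; take delta = 1/36.
So delta = 1/36 works.

1/36


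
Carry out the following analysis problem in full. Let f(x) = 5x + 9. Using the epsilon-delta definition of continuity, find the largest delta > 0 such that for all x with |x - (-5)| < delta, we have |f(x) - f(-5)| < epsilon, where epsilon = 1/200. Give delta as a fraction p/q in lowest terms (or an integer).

We compute f(-5) = 5*(-5) + 9 = -16.
|f(x) - f(-5)| = |5x + 9 - (-16)| = |5(x - (-5))| = 5|x - (-5)|.
We need 5|x - (-5)| < 1/200, i.e. |x - (-5)| < 1/200 / 5 = 1/1000.
So any delta <= 1/1000 works. Conversely, if delta > 1/1000, then x = -5 + 1/1000 satisfies |x - (-5)| = 1/1000 < delta but |f(x) - f(-5)| = 5 * 1/1000 = 1/200, which is not < 1/200; so no larger delta works.
Hence the largest such delta is 1/1000.

1/1000


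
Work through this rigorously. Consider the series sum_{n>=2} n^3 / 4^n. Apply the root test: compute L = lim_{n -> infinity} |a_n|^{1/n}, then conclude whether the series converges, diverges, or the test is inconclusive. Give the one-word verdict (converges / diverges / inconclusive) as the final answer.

Let a_n denote the general term. Form |a_n|^(1/n) and simplify:
|a_n|^(1/n) = n^(3/n)/4
Take the limit as n -> infinity: L = 1/4.
Since L = 1/4 < 1, the root test implies convergence.

converges


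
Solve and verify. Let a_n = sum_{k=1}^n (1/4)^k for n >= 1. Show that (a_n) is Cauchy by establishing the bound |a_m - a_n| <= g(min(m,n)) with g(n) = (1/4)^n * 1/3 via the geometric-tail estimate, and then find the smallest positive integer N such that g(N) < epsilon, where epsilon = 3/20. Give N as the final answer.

For m > n >= 1: |a_m - a_n| = sum_{k=n+1}^m (1/4)^k < sum_{k=n+1}^infinity (1/4)^k = (1/4)^(n+1) / (1 - 1/4) = (1/4)^n * (1/4) * (4/3) = (1/4)^n * 1/3.
So g(n) = (1/4)^n / 3. Since g(n) -> 0, (a_n) is Cauchy.
Now solve g(N) < 3/20: (1/4)^N / 3 < 3/20 <=> 4^N > 1 / (3 * 3/20) = 20/9.
Check powers of 4: 4^0 = 1 <= 20/9, 4^1 = 4 > 20/9.
So the smallest such N is 1. Check: g(1) = 1/(3 * 4) = 1/12 < 3/20.

1


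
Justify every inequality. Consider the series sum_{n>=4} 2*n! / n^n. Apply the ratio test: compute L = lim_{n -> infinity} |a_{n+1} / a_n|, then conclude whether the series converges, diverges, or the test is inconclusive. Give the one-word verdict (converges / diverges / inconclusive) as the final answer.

Let a_n denote the general term. Form the ratio a_{n+1}/a_n and simplify:
a_{n+1}/a_n = (n/(n + 1))^n
Take the limit as n -> infinity: L = exp(-1).
Since L = exp(-1) < 1, the ratio test implies the series converges.

converges


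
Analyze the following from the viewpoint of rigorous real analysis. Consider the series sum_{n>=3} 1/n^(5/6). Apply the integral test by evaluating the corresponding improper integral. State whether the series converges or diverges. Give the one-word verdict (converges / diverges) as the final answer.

Let f(x) = x^(-5/6). Then f is positive, continuous, and decreasing on [3, infinity), so the integral test applies.
Compute the improper integral int_{3}^infinity f(x) dx:
  antiderivative F(x) = 6*x^(1/6).
  As x -> infinity, F(x) -> infinity (since p = 5/6 < 1).
  So the integral diverges. By the integral test, the series diverges.

diverges


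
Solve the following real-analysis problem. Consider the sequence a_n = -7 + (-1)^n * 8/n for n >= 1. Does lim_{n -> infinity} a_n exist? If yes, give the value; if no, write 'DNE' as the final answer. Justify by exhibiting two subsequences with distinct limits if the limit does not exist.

Examine the behaviour of a_n along subsequences.
Even-n subsequence a_{2k} = -7 + 8/(2k) -> -7. Odd-n subsequence a_{2k+1} = -7 - 8/(2k+1) -> -7. Both tend to -7, which suggests the limit is -7; verify directly.
|a_n - (-7)| = |(-1)^n * 8/n| = 8/n for every n >= 1.
Given epsilon > 0, choose a positive integer N > 8/epsilon. Then for all n >= N, |a_n - (-7)| = 8/n <= 8/N < epsilon.
So by the definition of the limit, lim a_n exists and equals -7.

-7


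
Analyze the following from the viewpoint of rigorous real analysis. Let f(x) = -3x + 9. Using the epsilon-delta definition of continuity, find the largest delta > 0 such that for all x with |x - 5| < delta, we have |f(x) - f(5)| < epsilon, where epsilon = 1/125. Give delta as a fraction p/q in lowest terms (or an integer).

We compute f(5) = -3*(5) + 9 = -6.
|f(x) - f(5)| = |-3x + 9 - (-6)| = |-3(x - 5)| = 3|x - 5|.
We need 3|x - 5| < 1/125, i.e. |x - 5| < 1/125 / 3 = 1/375.
So any delta <= 1/375 works. Conversely, if delta > 1/375, then x = 5 + 1/375 satisfies |x - 5| = 1/375 < delta but |f(x) - f(5)| = 3 * 1/375 = 1/125, which is not < 1/125; so no larger delta works.
Hence the largest such delta is 1/375.

1/375


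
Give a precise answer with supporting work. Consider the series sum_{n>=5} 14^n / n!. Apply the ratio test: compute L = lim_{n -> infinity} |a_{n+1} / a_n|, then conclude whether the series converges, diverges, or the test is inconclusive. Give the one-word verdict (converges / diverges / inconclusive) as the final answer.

Let a_n denote the general term. Form the ratio a_{n+1}/a_n and simplify:
a_{n+1}/a_n = 14/(n + 1)
Take the limit as n -> infinity: L = 0.
Since L = 0 < 1, the ratio test implies the series converges.

converges


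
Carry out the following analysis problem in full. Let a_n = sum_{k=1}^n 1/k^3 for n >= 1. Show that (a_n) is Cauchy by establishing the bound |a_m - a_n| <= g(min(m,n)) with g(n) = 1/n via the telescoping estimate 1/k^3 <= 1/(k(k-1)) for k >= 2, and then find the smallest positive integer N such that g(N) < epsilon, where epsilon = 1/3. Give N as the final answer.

For m > n >= 1: |a_m - a_n| = sum_{k=n+1}^m 1/k^3.
Use 1/k^3 <= 1/(k(k-1)) = 1/(k-1) - 1/k for k >= 2 (which holds since k^3 >= k^2 >= k(k-1) for k >= 2):
sum_{k=n+1}^m 1/k^3 <= sum_{k=n+1}^m (1/(k-1) - 1/k) = 1/n - 1/m <= 1/n.
By symmetry the same bound holds with n,m swapped, so |a_m - a_n| <= 1/min(m,n) = g(min(m,n)). Since g(n) -> 0, (a_n) is Cauchy.
Now solve g(N) < 1/3: 1/N < 1/3 <=> N > 1/(1/3) = 3.
The smallest integer strictly greater than 3 is N = 4.
Check: g(4) = 1/4 < 1/3; g(3) = 1/3 >= 1/3. So N = 4.

4


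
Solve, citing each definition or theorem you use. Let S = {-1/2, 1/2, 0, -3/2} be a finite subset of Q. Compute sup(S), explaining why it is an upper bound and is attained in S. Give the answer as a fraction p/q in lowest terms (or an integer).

S is finite, so sup(S) = max(S).
Sorted decreasing:
1/2, 0, -1/2, -3/2
The extremum is 1/2.
For every x in S, x <= 1/2. And 1/2 is in S, so it is attained.
Therefore sup(S) = 1/2.

1/2


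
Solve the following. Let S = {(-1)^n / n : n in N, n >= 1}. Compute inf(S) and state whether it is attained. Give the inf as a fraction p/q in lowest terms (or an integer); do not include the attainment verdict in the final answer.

Analysis:
- Values: -1, 1/2, -1/3, 1/4, -1/5, ...
- Positive terms (even n): 1/(2+0), 1/(4+0), ... decreasing -> max = 1/2 (n=2).
- Negative terms (odd n): -1/(1+0), -1/(3+0), ... increasing -> min = -1 (n=1).
- So sup = 1/2 (attained at n=2); inf = -1 (attained at n=1).
Conclusion: inf(S) = -1, attained in S.

-1


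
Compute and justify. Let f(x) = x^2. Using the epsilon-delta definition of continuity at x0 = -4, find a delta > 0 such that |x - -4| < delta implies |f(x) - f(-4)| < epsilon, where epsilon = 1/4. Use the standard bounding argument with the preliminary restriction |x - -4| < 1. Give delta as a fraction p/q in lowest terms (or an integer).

Factor: |x^2 - (-4)^2| = |x - -4| * |x + -4|.
Impose |x - -4| < 1 first. Then |x + -4| = |(x - -4) + 2*(-4)| <= |x - -4| + 2*|-4| < 1 + 8 = 9.
So |x^2 - (-4)^2| < delta * 9.
We need delta * 9 <= 1/4, i.e. delta <= 1/4/9 = 1/36.
Since 1/36 < 1, this is tighter than 1; take delta = 1/36.
So delta = 1/36 works.

1/36


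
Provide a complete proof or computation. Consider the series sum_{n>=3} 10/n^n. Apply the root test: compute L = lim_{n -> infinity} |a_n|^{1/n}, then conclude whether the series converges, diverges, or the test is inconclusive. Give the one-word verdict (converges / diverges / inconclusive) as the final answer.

Let a_n denote the general term. Form |a_n|^(1/n) and simplify:
|a_n|^(1/n) = 10^(1/n)/n
Take the limit as n -> infinity: L = 0.
Since L = 0 < 1, the root test implies convergence.

converges


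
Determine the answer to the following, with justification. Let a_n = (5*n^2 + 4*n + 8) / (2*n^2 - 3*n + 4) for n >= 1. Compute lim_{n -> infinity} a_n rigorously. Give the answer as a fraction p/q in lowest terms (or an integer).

Divide numerator and denominator by n^2, the highest power:
numerator / n^2 = 5 + 4/n + 8/n^2
denominator / n^2 = 2 - 3/n + 4/n^2
As n -> infinity, all terms of the form c/n^k (k >= 1) tend to 0.
So numerator / n^2 -> 5 and denominator / n^2 -> 2.
Therefore lim a_n = 5/2.

5/2


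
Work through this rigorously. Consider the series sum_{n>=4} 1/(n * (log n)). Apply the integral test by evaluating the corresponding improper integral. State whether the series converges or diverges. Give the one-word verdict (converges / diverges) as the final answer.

Let f(x) = 1/(x*log(x)). Then f is positive, continuous, and decreasing on [4, infinity), so the integral test applies.
Compute the improper integral int_{4}^infinity f(x) dx:
  antiderivative F(x) = log(log(x)).
  F(x) = log(log(x)) -> infinity as x -> infinity. The integral diverges, so by the integral test, the series diverges.

diverges


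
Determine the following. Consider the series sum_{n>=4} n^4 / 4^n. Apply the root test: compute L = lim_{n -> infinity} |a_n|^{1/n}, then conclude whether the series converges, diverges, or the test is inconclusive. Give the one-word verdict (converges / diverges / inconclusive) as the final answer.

Let a_n denote the general term. Form |a_n|^(1/n) and simplify:
|a_n|^(1/n) = n^(4/n)/4
Take the limit as n -> infinity: L = 1/4.
Since L = 1/4 < 1, the root test implies convergence.

converges


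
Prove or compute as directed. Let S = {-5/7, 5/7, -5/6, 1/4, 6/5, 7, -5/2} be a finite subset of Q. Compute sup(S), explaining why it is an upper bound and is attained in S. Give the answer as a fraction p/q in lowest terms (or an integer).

S is finite, so sup(S) = max(S).
Sorted decreasing:
7, 6/5, 5/7, 1/4, -5/7, -5/6, -5/2
The extremum is 7.
For every x in S, x <= 7. And 7 is in S, so it is attained.
Therefore sup(S) = 7.

7


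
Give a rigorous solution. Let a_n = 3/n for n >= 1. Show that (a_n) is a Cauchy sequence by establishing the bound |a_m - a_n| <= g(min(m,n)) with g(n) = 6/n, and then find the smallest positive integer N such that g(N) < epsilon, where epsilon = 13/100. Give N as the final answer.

For any m, n >= 1, by the triangle inequality:
|a_m - a_n| = |3/m - 3/n| <= 3*1/m + 3*1/n <= 6/min(m,n).
So g(n) = 6/n bounds the Cauchy difference. Since g(n) -> 0, (a_n) is Cauchy.
Now solve g(N) < 13/100: 6/N < 13/100 <=> N > 6 / (13/100) = 600/13.
The smallest integer strictly greater than 600/13 is N = 47.
Check: g(47) = 6/47 = 6/47 < 13/100; g(46) = 3/23 >= 13/100. So N = 47.

47


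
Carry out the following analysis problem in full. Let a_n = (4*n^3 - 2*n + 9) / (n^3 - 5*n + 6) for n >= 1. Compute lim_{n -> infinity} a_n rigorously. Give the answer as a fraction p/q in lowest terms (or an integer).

Divide numerator and denominator by n^3, the highest power:
numerator / n^3 = 4 - 2/n^2 + 9/n^3
denominator / n^3 = 1 - 5/n^2 + 6/n^3
As n -> infinity, all terms of the form c/n^k (k >= 1) tend to 0.
So numerator / n^3 -> 4 and denominator / n^3 -> 1.
Therefore lim a_n = 4.

4


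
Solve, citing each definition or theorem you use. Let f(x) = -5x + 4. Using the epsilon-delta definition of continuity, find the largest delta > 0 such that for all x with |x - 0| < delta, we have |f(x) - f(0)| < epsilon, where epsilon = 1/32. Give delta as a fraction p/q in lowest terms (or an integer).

We compute f(0) = -5*(0) + 4 = 4.
|f(x) - f(0)| = |-5x + 4 - (4)| = |-5(x - 0)| = 5|x - 0|.
We need 5|x - 0| < 1/32, i.e. |x - 0| < 1/32 / 5 = 1/160.
So any delta <= 1/160 works. Conversely, if delta > 1/160, then x = 0 + 1/160 satisfies |x - 0| = 1/160 < delta but |f(x) - f(0)| = 5 * 1/160 = 1/32, which is not < 1/32; so no larger delta works.
Hence the largest such delta is 1/160.

1/160


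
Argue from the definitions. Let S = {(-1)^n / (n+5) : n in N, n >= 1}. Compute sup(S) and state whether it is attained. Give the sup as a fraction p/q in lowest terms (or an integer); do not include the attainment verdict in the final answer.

Analysis:
- Values: -1/6, 1/7, -1/8, 1/9, -1/10, ...
- Positive terms (even n): 1/(2+5), 1/(4+5), ... decreasing -> max = 1/7 (n=2).
- Negative terms (odd n): -1/(1+5), -1/(3+5), ... increasing -> min = -1/6 (n=1).
- So sup = 1/7 (attained at n=2); inf = -1/6 (attained at n=1).
Conclusion: sup(S) = 1/7, attained in S.

1/7


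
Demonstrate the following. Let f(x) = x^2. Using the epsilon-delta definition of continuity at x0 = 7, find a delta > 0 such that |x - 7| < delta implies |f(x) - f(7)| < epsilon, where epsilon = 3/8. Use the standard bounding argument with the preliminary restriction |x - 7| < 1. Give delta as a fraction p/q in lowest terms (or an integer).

Factor: |x^2 - (7)^2| = |x - 7| * |x + 7|.
Impose |x - 7| < 1 first. Then |x + 7| = |(x - 7) + 2*(7)| <= |x - 7| + 2*|7| < 1 + 14 = 15.
So |x^2 - (7)^2| < delta * 15.
We need delta * 15 <= 3/8, i.e. delta <= 3/8/15 = 1/40.
Since 1/40 < 1, this is tighter than 1; take delta = 1/40.
So delta = 1/40 works.

1/40


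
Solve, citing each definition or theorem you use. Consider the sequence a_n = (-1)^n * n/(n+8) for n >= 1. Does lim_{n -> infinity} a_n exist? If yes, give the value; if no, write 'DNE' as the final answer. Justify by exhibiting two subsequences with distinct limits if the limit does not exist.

Examine the behaviour of a_n along subsequences.
a_{2k} = 2k/(2k+8) -> 1. a_{2k+1} = -(2k+1)/(2k+9) -> -1.
Since these two subsequential limits are 1 and -1, distinct, the full sequence cannot converge (a convergent sequence has all subsequences tending to the same limit). So lim a_n does not exist.

DNE


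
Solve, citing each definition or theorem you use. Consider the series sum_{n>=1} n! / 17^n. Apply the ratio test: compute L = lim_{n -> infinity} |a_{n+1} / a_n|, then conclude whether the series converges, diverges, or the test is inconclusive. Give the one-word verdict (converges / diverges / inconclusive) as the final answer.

Let a_n denote the general term. Form the ratio a_{n+1}/a_n and simplify:
a_{n+1}/a_n = n/17 + 1/17
Take the limit as n -> infinity: L = infinity.
Since L = infinity > 1 (or L = infinity), the ratio test implies the series diverges.

diverges


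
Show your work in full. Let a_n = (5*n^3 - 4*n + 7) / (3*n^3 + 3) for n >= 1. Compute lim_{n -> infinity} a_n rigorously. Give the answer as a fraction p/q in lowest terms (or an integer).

Divide numerator and denominator by n^3, the highest power:
numerator / n^3 = 5 - 4/n^2 + 7/n^3
denominator / n^3 = 3 + 3/n^3
As n -> infinity, all terms of the form c/n^k (k >= 1) tend to 0.
So numerator / n^3 -> 5 and denominator / n^3 -> 3.
Therefore lim a_n = 5/3.

5/3


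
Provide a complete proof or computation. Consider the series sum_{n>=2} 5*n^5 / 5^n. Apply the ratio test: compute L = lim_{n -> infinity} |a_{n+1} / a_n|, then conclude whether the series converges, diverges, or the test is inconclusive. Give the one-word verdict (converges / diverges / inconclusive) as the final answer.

Let a_n denote the general term. Form the ratio a_{n+1}/a_n and simplify:
a_{n+1}/a_n = (n + 1)^5/(5*n^5)
Take the limit as n -> infinity: L = 1/5.
Since L = 1/5 < 1, the ratio test implies the series converges.

converges


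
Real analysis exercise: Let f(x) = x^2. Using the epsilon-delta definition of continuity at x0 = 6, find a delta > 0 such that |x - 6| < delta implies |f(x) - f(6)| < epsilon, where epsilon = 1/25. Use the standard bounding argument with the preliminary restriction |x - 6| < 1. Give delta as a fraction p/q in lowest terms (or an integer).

Factor: |x^2 - (6)^2| = |x - 6| * |x + 6|.
Impose |x - 6| < 1 first. Then |x + 6| = |(x - 6) + 2*(6)| <= |x - 6| + 2*|6| < 1 + 12 = 13.
So |x^2 - (6)^2| < delta * 13.
We need delta * 13 <= 1/25, i.e. delta <= 1/25/13 = 1/325.
Since 1/325 < 1, this is tighter than 1; take delta = 1/325.
So delta = 1/325 works.

1/325


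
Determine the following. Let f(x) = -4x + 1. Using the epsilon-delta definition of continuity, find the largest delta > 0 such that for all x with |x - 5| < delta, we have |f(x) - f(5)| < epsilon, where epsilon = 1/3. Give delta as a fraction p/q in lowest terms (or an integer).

We compute f(5) = -4*(5) + 1 = -19.
|f(x) - f(5)| = |-4x + 1 - (-19)| = |-4(x - 5)| = 4|x - 5|.
We need 4|x - 5| < 1/3, i.e. |x - 5| < 1/3 / 4 = 1/12.
So any delta <= 1/12 works. Conversely, if delta > 1/12, then x = 5 + 1/12 satisfies |x - 5| = 1/12 < delta but |f(x) - f(5)| = 4 * 1/12 = 1/3, which is not < 1/3; so no larger delta works.
Hence the largest such delta is 1/12.

1/12


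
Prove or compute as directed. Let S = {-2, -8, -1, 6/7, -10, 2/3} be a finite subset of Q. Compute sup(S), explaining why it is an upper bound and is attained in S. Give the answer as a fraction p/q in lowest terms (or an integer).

S is finite, so sup(S) = max(S).
Sorted decreasing:
6/7, 2/3, -1, -2, -8, -10
The extremum is 6/7.
For every x in S, x <= 6/7. And 6/7 is in S, so it is attained.
Therefore sup(S) = 6/7.

6/7


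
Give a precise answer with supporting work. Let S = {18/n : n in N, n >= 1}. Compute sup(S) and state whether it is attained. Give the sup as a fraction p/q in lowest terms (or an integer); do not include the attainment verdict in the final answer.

Analysis:
- Values: 18, 9, 6, 9/2, ... strictly decreasing.
- The maximum is 18 (n=1); sup = 18 (attained).
- The set is bounded below by 0; 18/n -> 0 so 0 is the greatest lower bound.
- 0 is not in the set, so inf = 0 is not attained.
Conclusion: sup(S) = 18, attained in S.

18


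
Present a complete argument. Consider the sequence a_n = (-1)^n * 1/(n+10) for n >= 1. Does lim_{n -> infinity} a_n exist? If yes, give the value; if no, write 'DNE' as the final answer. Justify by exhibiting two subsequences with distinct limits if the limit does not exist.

Examine the behaviour of a_n along subsequences.
Even-n subsequence a_{2k} = 1/(2k+10) -> 0. Odd-n subsequence a_{2k+1} = -1/(2k+11) -> 0. Both tend to 0, which suggests the limit is 0; verify directly.
|a_n - 0| = 1/(n+10) < 1/n for every n >= 1.
Given epsilon > 0, choose a positive integer N > 1/epsilon. Then for all n >= N, |a_n| < 1/n <= 1/N < epsilon.
So by the definition of the limit, lim a_n exists and equals 0.

0


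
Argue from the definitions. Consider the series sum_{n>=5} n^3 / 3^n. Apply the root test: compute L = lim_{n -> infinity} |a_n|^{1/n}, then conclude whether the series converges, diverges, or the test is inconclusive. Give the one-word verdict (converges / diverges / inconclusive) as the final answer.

Let a_n denote the general term. Form |a_n|^(1/n) and simplify:
|a_n|^(1/n) = n^(3/n)/3
Take the limit as n -> infinity: L = 1/3.
Since L = 1/3 < 1, the root test implies convergence.

converges


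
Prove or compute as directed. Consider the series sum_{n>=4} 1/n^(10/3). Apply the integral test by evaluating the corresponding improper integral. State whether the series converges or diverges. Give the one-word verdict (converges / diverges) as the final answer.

Let f(x) = x^(-10/3). Then f is positive, continuous, and decreasing on [4, infinity), so the integral test applies.
Compute the improper integral int_{4}^infinity f(x) dx:
  antiderivative F(x) = -3/(7*x^(7/3)).
  As x -> infinity, F(x) -> 0 (since p = 10/3 > 1).
  So int = F(infinity) - F(4) = 0 - (-3*2^(1/3)/224) = 3*2^(1/3)/224.
  Finite, so by the integral test, the series converges.

converges


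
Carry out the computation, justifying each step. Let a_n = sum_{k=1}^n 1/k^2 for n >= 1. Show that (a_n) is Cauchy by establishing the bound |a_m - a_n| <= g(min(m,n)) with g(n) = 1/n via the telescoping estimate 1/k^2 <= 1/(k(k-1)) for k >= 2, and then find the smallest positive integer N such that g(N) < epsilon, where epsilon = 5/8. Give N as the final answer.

For m > n >= 1: |a_m - a_n| = sum_{k=n+1}^m 1/k^2.
Use 1/k^2 <= 1/(k(k-1)) = 1/(k-1) - 1/k for k >= 2:
sum_{k=n+1}^m 1/k^2 <= sum_{k=n+1}^m (1/(k-1) - 1/k) = 1/n - 1/m <= 1/n.
By symmetry the same bound holds with n,m swapped, so |a_m - a_n| <= 1/min(m,n) = g(min(m,n)). Since g(n) -> 0, (a_n) is Cauchy.
Now solve g(N) < 5/8: 1/N < 5/8 <=> N > 1/(5/8) = 8/5.
The smallest integer strictly greater than 8/5 is N = 2.
Check: g(2) = 1/2 < 5/8; g(1) = 1/1 >= 5/8. So N = 2.

2


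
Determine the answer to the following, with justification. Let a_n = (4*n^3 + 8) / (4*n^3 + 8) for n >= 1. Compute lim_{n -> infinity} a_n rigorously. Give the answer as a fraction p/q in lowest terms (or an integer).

Divide numerator and denominator by n^3, the highest power:
numerator / n^3 = 4 + 8/n^3
denominator / n^3 = 4 + 8/n^3
As n -> infinity, all terms of the form c/n^k (k >= 1) tend to 0.
So numerator / n^3 -> 4 and denominator / n^3 -> 4.
Therefore lim a_n = 1.

1


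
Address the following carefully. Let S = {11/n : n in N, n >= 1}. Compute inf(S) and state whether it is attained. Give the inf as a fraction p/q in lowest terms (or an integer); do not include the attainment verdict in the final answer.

Analysis:
- Values: 11, 11/2, 11/3, 11/4, ... strictly decreasing.
- The maximum is 11 (n=1); sup = 11 (attained).
- The set is bounded below by 0; 11/n -> 0 so 0 is the greatest lower bound.
- 0 is not in the set, so inf = 0 is not attained.
Conclusion: inf(S) = 0, not attained in S.

0


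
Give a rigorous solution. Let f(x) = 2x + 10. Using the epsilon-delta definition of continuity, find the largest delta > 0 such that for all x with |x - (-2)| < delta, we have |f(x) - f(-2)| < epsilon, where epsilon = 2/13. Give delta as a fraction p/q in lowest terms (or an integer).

We compute f(-2) = 2*(-2) + 10 = 6.
|f(x) - f(-2)| = |2x + 10 - (6)| = |2(x - (-2))| = 2|x - (-2)|.
We need 2|x - (-2)| < 2/13, i.e. |x - (-2)| < 2/13 / 2 = 1/13.
So any delta <= 1/13 works. Conversely, if delta > 1/13, then x = -2 + 1/13 satisfies |x - (-2)| = 1/13 < delta but |f(x) - f(-2)| = 2 * 1/13 = 2/13, which is not < 2/13; so no larger delta works.
Hence the largest such delta is 1/13.

1/13


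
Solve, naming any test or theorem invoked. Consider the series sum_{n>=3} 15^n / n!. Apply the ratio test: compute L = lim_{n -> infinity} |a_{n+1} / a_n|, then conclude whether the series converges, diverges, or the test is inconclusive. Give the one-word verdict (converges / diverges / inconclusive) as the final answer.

Let a_n denote the general term. Form the ratio a_{n+1}/a_n and simplify:
a_{n+1}/a_n = 15/(n + 1)
Take the limit as n -> infinity: L = 0.
Since L = 0 < 1, the ratio test implies the series converges.

converges


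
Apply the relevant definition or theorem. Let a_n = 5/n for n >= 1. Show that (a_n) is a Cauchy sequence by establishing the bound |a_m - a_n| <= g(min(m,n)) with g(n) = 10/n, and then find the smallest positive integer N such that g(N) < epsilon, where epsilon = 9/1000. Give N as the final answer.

For any m, n >= 1, by the triangle inequality:
|a_m - a_n| = |5/m - 5/n| <= 5*1/m + 5*1/n <= 10/min(m,n).
So g(n) = 10/n bounds the Cauchy difference. Since g(n) -> 0, (a_n) is Cauchy.
Now solve g(N) < 9/1000: 10/N < 9/1000 <=> N > 10 / (9/1000) = 10000/9.
The smallest integer strictly greater than 10000/9 is N = 1112.
Check: g(1112) = 10/1112 = 5/556 < 9/1000; g(1111) = 10/1111 >= 9/1000. So N = 1112.

1112


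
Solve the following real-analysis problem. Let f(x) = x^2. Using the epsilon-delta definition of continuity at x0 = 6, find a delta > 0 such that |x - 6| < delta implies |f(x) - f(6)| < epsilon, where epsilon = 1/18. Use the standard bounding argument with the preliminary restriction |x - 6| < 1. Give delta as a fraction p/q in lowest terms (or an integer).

Factor: |x^2 - (6)^2| = |x - 6| * |x + 6|.
Impose |x - 6| < 1 first. Then |x + 6| = |(x - 6) + 2*(6)| <= |x - 6| + 2*|6| < 1 + 12 = 13.
So |x^2 - (6)^2| < delta * 13.
We need delta * 13 <= 1/18, i.e. delta <= 1/18/13 = 1/234.
Since 1/234 < 1, this is tighter than 1; take delta = 1/234.
So delta = 1/234 works.

1/234


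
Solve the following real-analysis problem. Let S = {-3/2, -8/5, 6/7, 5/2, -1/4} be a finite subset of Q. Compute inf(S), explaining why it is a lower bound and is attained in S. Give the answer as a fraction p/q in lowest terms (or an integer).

S is finite, so inf(S) = min(S).
Sorted increasing:
-8/5, -3/2, -1/4, 6/7, 5/2
The extremum is -8/5.
For every x in S, x >= -8/5. And -8/5 is in S, so it is attained.
Therefore inf(S) = -8/5.

-8/5


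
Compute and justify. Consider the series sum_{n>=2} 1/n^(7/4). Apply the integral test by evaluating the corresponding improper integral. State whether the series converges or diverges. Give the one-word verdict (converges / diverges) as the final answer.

Let f(x) = x^(-7/4). Then f is positive, continuous, and decreasing on [2, infinity), so the integral test applies.
Compute the improper integral int_{2}^infinity f(x) dx:
  antiderivative F(x) = -4/(3*x^(3/4)).
  As x -> infinity, F(x) -> 0 (since p = 7/4 > 1).
  So int = F(infinity) - F(2) = 0 - (-2*2^(1/4)/3) = 2*2^(1/4)/3.
  Finite, so by the integral test, the series converges.

converges


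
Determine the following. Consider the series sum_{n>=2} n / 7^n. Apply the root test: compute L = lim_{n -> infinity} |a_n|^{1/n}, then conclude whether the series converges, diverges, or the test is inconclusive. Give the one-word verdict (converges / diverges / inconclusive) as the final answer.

Let a_n denote the general term. Form |a_n|^(1/n) and simplify:
|a_n|^(1/n) = n^(1/n)/7
Take the limit as n -> infinity: L = 1/7.
Since L = 1/7 < 1, the root test implies convergence.

converges


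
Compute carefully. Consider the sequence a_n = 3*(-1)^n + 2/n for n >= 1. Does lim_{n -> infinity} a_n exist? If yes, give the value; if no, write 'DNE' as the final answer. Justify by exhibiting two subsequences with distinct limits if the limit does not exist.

Examine the behaviour of a_n along subsequences.
a_{2k} = 3 + 2/(2k) -> 3. a_{2k+1} = -3 + 2/(2k+1) -> -3.
Since these two subsequential limits are 3 and -3, distinct, the full sequence cannot converge (a convergent sequence has all subsequences tending to the same limit). So lim a_n does not exist.

DNE


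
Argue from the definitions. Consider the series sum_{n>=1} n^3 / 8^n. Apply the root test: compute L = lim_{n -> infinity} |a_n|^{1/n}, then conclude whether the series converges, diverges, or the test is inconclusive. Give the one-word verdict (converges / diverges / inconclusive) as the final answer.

Let a_n denote the general term. Form |a_n|^(1/n) and simplify:
|a_n|^(1/n) = n^(3/n)/8
Take the limit as n -> infinity: L = 1/8.
Since L = 1/8 < 1, the root test implies convergence.

converges
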